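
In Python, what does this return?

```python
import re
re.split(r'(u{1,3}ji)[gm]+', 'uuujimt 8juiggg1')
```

['', 'uuuji', 't 8juiggg1']

The pattern matches 1 to 3 of a literal 'u', then the literal 'ji' (captured); then one or more of one of [gm].
Matches to split on: at [0:6] → 'uuujim'.
`re.split` interleaves the captured-group text with the surrounding fragments.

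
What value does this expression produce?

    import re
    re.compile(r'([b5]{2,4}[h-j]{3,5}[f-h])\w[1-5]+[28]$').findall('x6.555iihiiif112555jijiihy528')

['555jijiih']

With a single group, `findall` returns only what that group captured — 1 item.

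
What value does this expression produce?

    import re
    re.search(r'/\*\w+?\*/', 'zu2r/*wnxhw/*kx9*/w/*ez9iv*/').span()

(11, 18)

The match spans [11:18] → '/*kx9*/'.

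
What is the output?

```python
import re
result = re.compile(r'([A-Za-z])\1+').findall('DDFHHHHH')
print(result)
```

['D', 'H']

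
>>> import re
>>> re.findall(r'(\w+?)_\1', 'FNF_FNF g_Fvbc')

`\1` has to match the exact text group 1 already captured.
Scanning left to right: at [0:7] match 'FNF_FNF', group 1 = 'FNF'.
With a single group, `findall` returns only what that group captured — 1 item.

['FNF']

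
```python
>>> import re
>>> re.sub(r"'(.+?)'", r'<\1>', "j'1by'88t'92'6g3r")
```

'j<1by>88t<92>6g3r'

The `?` after the quantifier makes it lazy — it takes as little as possible before letting the rest of the pattern try.
Each match is replaced using the text its own group 1 captured.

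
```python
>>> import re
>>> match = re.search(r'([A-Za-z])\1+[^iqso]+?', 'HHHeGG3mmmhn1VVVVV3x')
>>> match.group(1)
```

'H'

`\1` has to match the exact text group 1 already captured.
`re.search` tries every starting position until one works.
The match spans [0:4] → 'HHHe'.
Captured: group 1 = 'H'.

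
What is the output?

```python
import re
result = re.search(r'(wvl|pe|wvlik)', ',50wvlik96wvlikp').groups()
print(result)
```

('wvl',)

The regex engine tests alternatives in the order written; an earlier branch that matches wins even if a later one would match more.
`re.search` scans for the first position where the pattern succeeds.
The match spans [3:6] → 'wvl'.
Captured: group 1 = 'wvl'.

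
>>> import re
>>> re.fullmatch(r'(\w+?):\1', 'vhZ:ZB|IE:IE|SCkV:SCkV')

None

A backreference is literal: `\1` must see the identical characters the first group matched.
For `fullmatch`, every character of the input must be accounted for by the pattern.
Here there's no way to consume every character, so the call returns None.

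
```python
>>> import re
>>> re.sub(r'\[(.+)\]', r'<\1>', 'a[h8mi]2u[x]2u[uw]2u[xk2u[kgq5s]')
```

'a<h8mi]2u[x]2u[uw]2u[xk2u[kgq5s>'

Matches: at [1:32] → '[h8mi]2u[x]2u[uw]2u[xk2u[kgq5s]'.
`\1` in the replacement pulls in group 1's text for each match.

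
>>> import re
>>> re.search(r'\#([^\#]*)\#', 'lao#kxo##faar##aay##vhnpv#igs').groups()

('kxo',)

The match spans [3:8] → '#kxo#'.
Captured: group 1 = 'kxo'.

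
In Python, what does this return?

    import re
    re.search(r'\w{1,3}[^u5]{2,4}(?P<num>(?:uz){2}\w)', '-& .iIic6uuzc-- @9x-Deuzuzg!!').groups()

('uzuzg',)

The pattern matches 1 to 3 of a word character, then 2 to 4 of any character except [u5]; then the literal 'uz' repeated 2 times, then a word character (captured as 'num').
`search` walks the string left to right and returns the first match it finds.
The match spans [17:27] → '9x-Deuzuzg'.
Captured: group 1 = 'uzuzg'.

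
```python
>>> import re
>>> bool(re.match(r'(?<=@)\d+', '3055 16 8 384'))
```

False

Lookahead/lookbehind check context without consuming it, so the matched span excludes the asserted characters.
`match` is anchored at position 0; if the pattern doesn't fit there, it returns None.
Here the string doesn't start with a match, so the call returns None, and `bool(None)` is False.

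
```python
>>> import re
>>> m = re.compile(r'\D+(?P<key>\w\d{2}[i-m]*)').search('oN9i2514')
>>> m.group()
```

Pattern: one or more of a non-digit; then a word character, then exactly 2 of a digit, then zero or more of a character in [i-m] (captured as 'key').
Unlike `match`, `search` isn't anchored — it looks for the pattern anywhere in the string.
The match spans [3:7] → 'i251'.
Captured: group 1 = '251'.

'i251'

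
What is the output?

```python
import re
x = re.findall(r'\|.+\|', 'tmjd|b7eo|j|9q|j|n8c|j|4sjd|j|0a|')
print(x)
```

Matches: at [4:33] → '|b7eo|j|9q|j|n8c|j|4sjd|j|0a|'.
`findall` yields the raw match text (1 of them) because the pattern has no groups.

['|b7eo|j|9q|j|n8c|j|4sjd|j|0a|']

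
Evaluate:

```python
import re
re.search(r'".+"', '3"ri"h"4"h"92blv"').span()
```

(1, 17)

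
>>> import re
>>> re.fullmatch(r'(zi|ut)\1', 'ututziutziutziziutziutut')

A backreference is literal: `\1` must see the identical characters the first group matched.
`re.fullmatch` requires the pattern to consume the entire string.
Here there's no way to consume every character, so the call returns None.

None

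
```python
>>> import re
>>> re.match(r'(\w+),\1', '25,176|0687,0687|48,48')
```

None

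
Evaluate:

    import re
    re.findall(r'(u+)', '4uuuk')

Pattern: one or more of a literal 'u' (captured).
`findall` collects group 1 from the one match (1 total).

['uuu']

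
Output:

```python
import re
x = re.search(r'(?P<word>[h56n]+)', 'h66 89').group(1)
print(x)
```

Pattern: one or more of one of [h56n] (captured as 'word').
`re.search` tries every starting position until one works.
The match spans [0:3] → 'h66'.
Captured: group 1 = 'h66'.

h66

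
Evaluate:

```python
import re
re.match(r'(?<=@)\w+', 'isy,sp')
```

`match` is anchored at position 0; if the pattern doesn't fit there, it returns None.
Here the pattern fails at index 0, so the call returns None.

None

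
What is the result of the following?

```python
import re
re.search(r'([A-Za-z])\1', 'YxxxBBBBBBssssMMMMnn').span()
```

(1, 3)

`\1` has to match the exact text group 1 already captured.
`re.search` tries every starting position until one works.
The match spans [1:3] → 'xx'.
Captured: group 1 = 'x'.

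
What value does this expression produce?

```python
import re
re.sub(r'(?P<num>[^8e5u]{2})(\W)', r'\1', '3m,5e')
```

This matches exactly 2 of any character except [8e5u] (captured as 'num'); then a non-word character (captured).
Matches: at [0:3] → '3m,'.
`\1` in the replacement pulls in group 1's text for each match.

'3m5e'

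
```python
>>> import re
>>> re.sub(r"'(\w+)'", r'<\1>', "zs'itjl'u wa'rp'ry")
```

Matches: at [2:8] → "'itjl'"; at [12:16] → "'rp'".
`\1` in the replacement pulls in group 1's text for each match.

'zs<itjl>u wa<rp>ry'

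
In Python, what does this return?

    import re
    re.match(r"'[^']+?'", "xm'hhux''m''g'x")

`re.match` only tries the pattern at the start of the string.
Here the pattern fails at index 0, so the call returns None.

None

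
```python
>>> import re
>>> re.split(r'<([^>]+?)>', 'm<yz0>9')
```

Matches to split on: at [1:6] → '<yz0>'.
The group in the pattern means `split` returns the separators' captures alongside the pieces.

['m', 'yz0', '9']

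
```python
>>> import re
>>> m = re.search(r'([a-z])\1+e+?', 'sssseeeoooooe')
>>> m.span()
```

`\1` has to match the exact text group 1 already captured.
Unlike `match`, `search` isn't anchored — it looks for the pattern anywhere in the string.
The match spans [0:5] → 'sssse'.
Captured: group 1 = 's'.

(0, 5)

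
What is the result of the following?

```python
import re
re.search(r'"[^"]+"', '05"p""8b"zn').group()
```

'"p"'

Unlike `match`, `search` isn't anchored — it looks for the pattern anywhere in the string.
The match spans [2:5] → '"p"'.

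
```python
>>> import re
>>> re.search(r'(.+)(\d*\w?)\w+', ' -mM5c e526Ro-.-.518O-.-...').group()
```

The pattern matches one or more of any character (captured); then zero or more of a digit, then optionally a word character (captured); then one or more of a word character.
`search` walks the string left to right and returns the first match it finds.
The match spans [0:21] → ' -mM5c e526Ro-.-.518O'.
Captured: group 1 = ' -mM5c e526Ro-.-.518', group 2 = ''.

' -mM5c e526Ro-.-.518O'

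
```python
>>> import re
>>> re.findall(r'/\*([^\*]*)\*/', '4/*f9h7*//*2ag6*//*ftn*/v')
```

['f9h7', '2ag6', 'ftn']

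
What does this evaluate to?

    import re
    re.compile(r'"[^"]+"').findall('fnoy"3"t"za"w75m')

['"3"', '"za"']

Scanning left to right: at [4:7] → '"3"'; at [8:12] → '"za"'.
No capturing groups, so `findall` returns the 2 full match strings.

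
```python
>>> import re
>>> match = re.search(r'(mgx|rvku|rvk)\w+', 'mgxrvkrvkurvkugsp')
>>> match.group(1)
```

The match spans [0:17] → 'mgxrvkrvkurvkugsp'.
Captured: group 1 = 'mgx'.

'mgx'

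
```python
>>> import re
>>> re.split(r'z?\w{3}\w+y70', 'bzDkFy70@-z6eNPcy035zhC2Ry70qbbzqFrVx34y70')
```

Pattern: optionally a literal 'z', then exactly 3 of a word character; then one or more of a word character, then the literal 'y70'.
Matches to split on: at [0:8] → 'bzDkFy70'; at [10:42] → 'z6eNPcy035zhC2Ry70qbbzqFrVx34y70'.
Splitting on the pattern gives 3 pieces.

['', '@-', '']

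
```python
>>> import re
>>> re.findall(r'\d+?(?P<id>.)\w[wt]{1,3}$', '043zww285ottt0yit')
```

This matches one or more of a digit (lazy); then any character (captured as 'id'); then a word character, then 1 to 3 of one of [wt]; then anchored at the end.
`findall` collects group 1 from the one match (1 total).

['y']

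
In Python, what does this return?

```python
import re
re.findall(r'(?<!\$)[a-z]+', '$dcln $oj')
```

`(?!…)`/`(?<!…)` only lets a position through if the neighbouring text does NOT match; no characters are consumed.
Walking the string: at [2:5] → 'cln'; at [8:9] → 'j'.
No capturing groups, so `findall` returns the 2 full match strings.

['cln', 'j']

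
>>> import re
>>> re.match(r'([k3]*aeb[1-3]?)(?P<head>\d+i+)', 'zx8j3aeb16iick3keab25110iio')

None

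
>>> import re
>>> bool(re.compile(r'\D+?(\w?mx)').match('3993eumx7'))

False

The pattern matches one or more of a non-digit (lazy); then optionally a word character, then the literal 'mx' (captured).
With `match`, the pattern is implicitly anchored at the beginning.
Here the string doesn't start with a match, so the call returns None, and `bool(None)` is False.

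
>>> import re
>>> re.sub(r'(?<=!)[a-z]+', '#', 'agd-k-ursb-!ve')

The lookaround is zero-width — it requires the adjacent text to match without consuming it, so the asserted text isn't part of the match.
Matches: at [12:14] → 've'.
Each match is replaced by '#'.

'agd-k-ursb-!#'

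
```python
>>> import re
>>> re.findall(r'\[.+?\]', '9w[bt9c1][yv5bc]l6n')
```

A non-greedy quantifier consumes as few characters as it can — just enough that the remainder of the pattern still matches from where it stops; whatever follows it matches normally.
Matches: at [2:9] → '[bt9c1]'; at [9:16] → '[yv5bc]'.
No capturing groups, so `findall` returns the 2 full match strings.

['[bt9c1]', '[yv5bc]']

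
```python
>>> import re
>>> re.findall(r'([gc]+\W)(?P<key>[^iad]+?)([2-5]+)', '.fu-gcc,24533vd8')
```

[('gcc,', '2', '4533')]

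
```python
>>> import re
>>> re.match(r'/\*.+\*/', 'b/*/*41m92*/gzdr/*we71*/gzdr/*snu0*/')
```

`re.match` only tries the pattern at the start of the string.
Here the pattern fails at index 0, so the call returns None.

None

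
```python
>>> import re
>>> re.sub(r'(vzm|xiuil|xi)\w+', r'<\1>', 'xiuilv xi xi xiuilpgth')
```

'<xiuil> xi xi <xiuil>'

`|` is ordered: at each position the engine commits to the first alternative that works.
Each match is replaced using the text its own group 1 captured.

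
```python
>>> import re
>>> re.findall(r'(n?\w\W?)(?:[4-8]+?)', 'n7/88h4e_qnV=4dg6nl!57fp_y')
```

['n7/', 'h', 'nV=', 'g', 'nl!']

This matches optionally a literal 'n', then a word character, then optionally a non-word character (captured); then one or more of a character in [4-8] (lazy) (non-capturing group).
Walking the string: at [0:4] match 'n7/8', group 1 = 'n7/'; at [5:7] match 'h4', group 1 = 'h'; at [10:14] match 'nV=4', group 1 = 'nV='; at [15:17] match 'g6', group 1 = 'g'; at [17:21] match 'nl!5', group 1 = 'nl!'.
With a single group, `findall` returns only what that group captured — 5 items.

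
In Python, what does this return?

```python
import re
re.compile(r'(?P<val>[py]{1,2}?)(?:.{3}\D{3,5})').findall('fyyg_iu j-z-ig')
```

A `+?`/`*?`/`{m,n}?` starts at its minimum and grows only as far as needed for what follows to match.
With a single group, `findall` returns only what that group captured — 1 item.

['y']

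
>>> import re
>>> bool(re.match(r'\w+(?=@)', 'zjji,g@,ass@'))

False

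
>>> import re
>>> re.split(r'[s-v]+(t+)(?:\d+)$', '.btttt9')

['.b', 't', '']

The pattern matches one or more of a character in [s-v]; then one or more of a literal 't' (captured); then one or more of a digit (non-capturing group); then anchored at the end.
Matches to split on: at [2:7] → 'tttt9'.
The group in the pattern means `split` returns the separators' captures alongside the pieces.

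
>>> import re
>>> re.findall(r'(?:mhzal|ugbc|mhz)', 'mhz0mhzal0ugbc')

['mhz', 'mhzal', 'ugbc']

The regex engine tests alternatives in the order written; an earlier branch that matches wins even if a later one would match more.
With no groups in the pattern, `findall` gives back each whole match — 3 here.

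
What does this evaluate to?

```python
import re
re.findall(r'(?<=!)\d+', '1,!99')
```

['99']

Lookahead/lookbehind check context without consuming it, so the matched span excludes the asserted characters.
Walking the string: at [3:5] → '99'.
Since nothing is captured, `findall` lists the 1 matched substring directly.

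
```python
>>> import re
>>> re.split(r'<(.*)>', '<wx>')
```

Matches to split on: at [0:4] → '<wx>'.
The group in the pattern means `split` returns the separators' captures alongside the pieces.

['', 'wx', '']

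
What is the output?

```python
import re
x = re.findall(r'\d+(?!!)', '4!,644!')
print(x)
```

['64']

Because the assertion is negative and zero-width, positions next to the forbidden text are skipped.
Since nothing is captured, `findall` lists the 1 matched substring directly.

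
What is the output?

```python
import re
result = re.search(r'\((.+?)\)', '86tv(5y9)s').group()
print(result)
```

(5y9)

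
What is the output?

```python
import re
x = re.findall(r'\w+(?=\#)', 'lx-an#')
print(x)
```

['an']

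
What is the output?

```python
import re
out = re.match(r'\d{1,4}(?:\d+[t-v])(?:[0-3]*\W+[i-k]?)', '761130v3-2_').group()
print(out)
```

`match` is anchored at position 0; if the pattern doesn't fit there, it returns None.
The match spans [0:9] → '761130v3-'.

761130v3-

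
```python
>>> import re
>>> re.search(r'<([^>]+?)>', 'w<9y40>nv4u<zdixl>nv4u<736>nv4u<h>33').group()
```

'<9y40>'

`re.search` scans for the first position where the pattern succeeds.
The match spans [1:7] → '<9y40>'.
Captured: group 1 = '9y40'.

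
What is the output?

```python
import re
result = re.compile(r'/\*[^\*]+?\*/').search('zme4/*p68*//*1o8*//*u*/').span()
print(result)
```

(4, 11)

The match spans [4:11] → '/*p68*/'.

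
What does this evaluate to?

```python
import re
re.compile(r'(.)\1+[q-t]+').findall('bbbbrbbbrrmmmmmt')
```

['b', 'b', 'm']

The backreference `\1` re-matches whatever the first group consumed, character for character.
`findall` collects group 1 from each match (3 total).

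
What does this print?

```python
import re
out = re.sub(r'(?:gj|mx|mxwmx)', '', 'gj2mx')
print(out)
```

2

Matches: at [0:2] → 'gj'; at [3:5] → 'mx'.
Each match is replaced by ''.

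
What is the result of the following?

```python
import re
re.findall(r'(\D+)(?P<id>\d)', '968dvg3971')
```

The pattern matches one or more of a non-digit (captured); then a digit (captured as 'id').
Matches: at [3:7] match 'dvg3', groups = ('dvg', '3').
Multiple groups make `findall` return tuples — one 2-tuple for the one match.

[('dvg', '3')]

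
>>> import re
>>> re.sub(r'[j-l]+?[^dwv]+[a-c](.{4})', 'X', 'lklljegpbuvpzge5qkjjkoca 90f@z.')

'Xge5qX@z.'

`sub` substitutes 'X' at each match site.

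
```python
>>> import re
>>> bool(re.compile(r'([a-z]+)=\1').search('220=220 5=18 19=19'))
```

False

`\1` is not a pattern — it's the concrete string captured by group 1, re-applied verbatim.
Here the pattern never matches, so the call returns None, and `bool(None)` is False.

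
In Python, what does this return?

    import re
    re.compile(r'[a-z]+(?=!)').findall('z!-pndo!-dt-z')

['z', 'pndo']

Because the assertion is zero-width, the text it checks is not consumed and won't appear in the result.
With no groups in the pattern, `findall` gives back each whole match — 2 here.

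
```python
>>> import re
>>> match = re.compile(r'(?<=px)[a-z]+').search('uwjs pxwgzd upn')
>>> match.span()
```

(7, 11)

Lookahead/lookbehind check context without consuming it, so the matched span excludes the asserted characters.
The match spans [7:11] → 'wgzd'.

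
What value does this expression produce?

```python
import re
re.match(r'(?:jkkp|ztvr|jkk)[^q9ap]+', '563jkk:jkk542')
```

None

`re.match` only tries the pattern at the start of the string.
Here the string doesn't start with a match, so the call returns None.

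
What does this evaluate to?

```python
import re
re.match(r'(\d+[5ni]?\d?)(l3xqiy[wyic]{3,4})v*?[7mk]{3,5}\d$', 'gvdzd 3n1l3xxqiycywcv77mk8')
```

Pattern: one or more of a digit, then optionally one of [5ni], then optionally a digit (captured); then the literal 'l3x', then the literal 'qiy', then 3 to 4 of one of [wyic] (captured); then zero or more of a literal 'v' (lazy), then 3 to 5 of one of [7mk], then a digit; then anchored at the end.
`re.match` only tries the pattern at the start of the string.
Here the string doesn't start with a match, so the call returns None.

None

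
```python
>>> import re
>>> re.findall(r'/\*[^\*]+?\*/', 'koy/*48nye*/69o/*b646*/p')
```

['/*48nye*/', '/*b646*/']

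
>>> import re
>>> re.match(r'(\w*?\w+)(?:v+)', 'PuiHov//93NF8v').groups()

('PuiHo',)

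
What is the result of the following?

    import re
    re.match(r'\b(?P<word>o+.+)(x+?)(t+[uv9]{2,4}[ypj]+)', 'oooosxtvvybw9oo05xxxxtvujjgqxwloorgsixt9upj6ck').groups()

The pattern matches a word boundary (`\b`, zero-width); then one or more of the literal 'o', then one or more of any character (captured as 'word'); then one or more of a literal 'x' (lazy) (captured); then one or more of the literal 't', then 2 to 4 of one of [uv9], then one or more of one of [ypj] (captured).
`re.match` won't scan ahead — the pattern has to work from the very first character.
The match spans [0:43] → 'oooosxtvvybw9oo05xxxxtvujjgqxwloorgsixt9upj'.
Captured: group 1 = 'oooosxtvvybw9oo05xxxxtvujjgqxwloorgsi', group 2 = 'x', group 3 = 't9upj'.

('oooosxtvvybw9oo05xxxxtvujjgqxwloorgsi', 'x', 't9upj')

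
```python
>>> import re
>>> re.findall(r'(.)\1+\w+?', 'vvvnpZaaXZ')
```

A backreference is literal: `\1` must see the identical characters the first group matched.
Scanning left to right: at [0:4] match 'vvvn', group 1 = 'v'; at [6:9] match 'aaX', group 1 = 'a'.
`findall` collects group 1 from each match (2 total).

['v', 'a']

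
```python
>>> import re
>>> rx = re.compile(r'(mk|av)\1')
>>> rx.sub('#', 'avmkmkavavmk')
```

`\1` has to match the exact text group 1 already captured.
`sub` substitutes '#' at each match site.

'av##mk'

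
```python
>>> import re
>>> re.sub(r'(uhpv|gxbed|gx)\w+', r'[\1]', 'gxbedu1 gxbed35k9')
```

Alternation isn't longest-match — the leftmost alternative that fits at this position is chosen.
Matches: at [0:7] → 'gxbedu1'; at [8:17] → 'gxbed35k9'.
Each match is replaced using the text its own group 1 captured.

'[gxbed] [gxbed]'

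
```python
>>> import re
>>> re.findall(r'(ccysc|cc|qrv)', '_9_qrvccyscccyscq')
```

The regex engine tests alternatives in the order written; an earlier branch that matches wins even if a later one would match more.
Matches: at [3:6] match 'qrv', group 1 = 'qrv'; at [6:11] match 'ccysc', group 1 = 'ccysc'; at [11:16] match 'ccysc', group 1 = 'ccysc'.
One capturing group, so `findall` returns just the captured substring from each match — 3 in all.

['qrv', 'ccysc', 'ccysc']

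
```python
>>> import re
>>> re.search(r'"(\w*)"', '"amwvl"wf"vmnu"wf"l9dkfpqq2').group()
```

'"amwvl"'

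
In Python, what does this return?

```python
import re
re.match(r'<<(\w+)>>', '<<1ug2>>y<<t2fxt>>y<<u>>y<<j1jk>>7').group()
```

'<<1ug2>>'

`match` is anchored at position 0; if the pattern doesn't fit there, it returns None.
The match spans [0:8] → '<<1ug2>>'.
Captured: group 1 = '1ug2'.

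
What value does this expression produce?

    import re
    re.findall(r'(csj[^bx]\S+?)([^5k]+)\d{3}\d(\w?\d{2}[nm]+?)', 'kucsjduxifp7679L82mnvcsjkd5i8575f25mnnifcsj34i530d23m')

[('csjdu', 'xifp', 'L82m'), ('csjkd5', 'i', 'f25m')]

A `+?`/`*?`/`{m,n}?` starts at its minimum and grows only as far as needed for what follows to match.
3 groups means each result is a tuple of 3 captured strings — 2 here.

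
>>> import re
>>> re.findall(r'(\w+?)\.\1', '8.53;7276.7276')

A backreference is literal: `\1` must see the identical characters the first group matched.
Scanning left to right: at [5:14] match '7276.7276', group 1 = '7276'.
`findall` collects group 1 from the one match (1 total).

['7276']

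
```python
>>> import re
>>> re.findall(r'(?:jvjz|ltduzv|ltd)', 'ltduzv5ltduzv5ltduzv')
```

The regex engine tests alternatives in the order written; an earlier branch that matches wins even if a later one would match more.
Scanning left to right: at [0:6] → 'ltduzv'; at [7:13] → 'ltduzv'; at [14:20] → 'ltduzv'.
`findall` yields the raw match text (3 of them) because the pattern has no groups.

['ltduzv', 'ltduzv', 'ltduzv']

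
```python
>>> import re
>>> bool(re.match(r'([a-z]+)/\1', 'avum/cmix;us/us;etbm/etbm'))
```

False

`\1` is not a pattern — it's the concrete string captured by group 1, re-applied verbatim.
`re.match` only tries the pattern at the start of the string.
Here position 0 doesn't satisfy it, so the call returns None, and `bool(None)` is False.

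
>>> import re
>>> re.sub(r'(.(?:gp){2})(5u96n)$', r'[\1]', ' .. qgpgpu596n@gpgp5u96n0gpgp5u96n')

Each match is replaced using the text its own group 1 captured.

' .. qgpgpu596n@gpgp5u96n[0gpgp]'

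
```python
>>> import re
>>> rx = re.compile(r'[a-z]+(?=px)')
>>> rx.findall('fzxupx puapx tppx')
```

The `(?=…)`/`(?<=…)` assertion just peeks at neighbouring text; it doesn't advance the match position.
`findall` yields the raw match text (3 of them) because the pattern has no groups.

['fzxu', 'pua', 'tp']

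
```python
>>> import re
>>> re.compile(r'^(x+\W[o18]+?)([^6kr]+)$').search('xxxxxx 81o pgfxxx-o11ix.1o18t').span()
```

(0, 29)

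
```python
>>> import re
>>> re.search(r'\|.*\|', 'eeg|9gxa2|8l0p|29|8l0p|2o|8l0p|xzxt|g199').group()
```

The match spans [3:36] → '|9gxa2|8l0p|29|8l0p|2o|8l0p|xzxt|'.

'|9gxa2|8l0p|29|8l0p|2o|8l0p|xzxt|'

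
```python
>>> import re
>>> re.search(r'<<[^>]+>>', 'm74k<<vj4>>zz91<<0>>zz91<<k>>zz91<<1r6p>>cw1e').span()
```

(4, 11)

`re.search` scans for the first position where the pattern succeeds.
The match spans [4:11] → '<<vj4>>'.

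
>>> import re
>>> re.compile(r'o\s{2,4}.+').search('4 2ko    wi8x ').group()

'o    wi8x '

The pattern matches the literal 'o', then 2 to 4 of whitespace; then one or more of any character.
The match spans [4:14] → 'o    wi8x '.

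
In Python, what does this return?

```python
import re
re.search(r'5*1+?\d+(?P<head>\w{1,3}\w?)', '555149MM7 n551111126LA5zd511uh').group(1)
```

'MM7'

The pattern matches zero or more of a literal '5', then one or more of a literal '1' (lazy); then one or more of a digit; then 1 to 3 of a word character, then optionally a word character (captured as 'head').
`re.search` tries every starting position until one works.
The match spans [0:9] → '555149MM7'.
Captured: group 1 = 'MM7'.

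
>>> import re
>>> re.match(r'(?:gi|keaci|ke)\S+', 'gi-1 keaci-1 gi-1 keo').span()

(0, 4)

`match` is anchored at position 0; if the pattern doesn't fit there, it returns None.
The match spans [0:4] → 'gi-1'.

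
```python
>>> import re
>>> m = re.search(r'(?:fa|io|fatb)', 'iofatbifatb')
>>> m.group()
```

'io'

The match spans [0:2] → 'io'.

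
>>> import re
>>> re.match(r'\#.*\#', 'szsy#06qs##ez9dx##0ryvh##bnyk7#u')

With `match`, the pattern is implicitly anchored at the beginning.
Here the string doesn't start with a match, so the call returns None.

None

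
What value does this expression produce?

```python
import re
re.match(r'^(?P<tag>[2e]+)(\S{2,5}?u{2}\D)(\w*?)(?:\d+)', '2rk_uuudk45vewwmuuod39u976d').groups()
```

The pattern matches anchored at the start of the string; then one or more of one of [2e] (captured as 'tag'); then 2 to 5 of a non-whitespace character (lazy), then exactly 2 of a literal 'u', then a non-digit (captured); then zero or more of a word character (lazy) (captured); then one or more of a digit (non-capturing group).
Lazy quantifiers expand one character at a time until the remainder of the pattern can match.
`re.match` won't scan ahead — the pattern has to work from the very first character.
The match spans [0:11] → '2rk_uuudk45'.
Captured: group 1 = '2', group 2 = 'rk_uuu', group 3 = 'dk'.

('2', 'rk_uuu', 'dk')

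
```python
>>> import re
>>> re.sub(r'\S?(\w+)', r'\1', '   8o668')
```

'   o668'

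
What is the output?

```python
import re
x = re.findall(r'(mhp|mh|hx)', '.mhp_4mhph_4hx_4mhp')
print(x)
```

Alternation isn't longest-match — the leftmost alternative that fits at this position is chosen.
`findall` collects group 1 from each match (4 total).

['mhp', 'mhp', 'hx', 'mhp']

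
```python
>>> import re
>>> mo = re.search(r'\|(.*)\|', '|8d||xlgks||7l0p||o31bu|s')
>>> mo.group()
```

'|8d||xlgks||7l0p||o31bu|'

`re.search` scans for the first position where the pattern succeeds.
The match spans [0:24] → '|8d||xlgks||7l0p||o31bu|'.
Captured: group 1 = '8d||xlgks||7l0p||o31bu'.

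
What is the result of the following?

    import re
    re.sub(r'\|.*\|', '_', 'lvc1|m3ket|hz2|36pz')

'lvc1_36pz'

Matches: at [4:15] → '|m3ket|hz2|'.
`sub` substitutes '_' at each match site.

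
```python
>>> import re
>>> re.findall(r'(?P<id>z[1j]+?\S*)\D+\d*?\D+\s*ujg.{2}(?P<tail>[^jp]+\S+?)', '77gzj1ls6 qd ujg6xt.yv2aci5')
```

With 2 capturing groups, `findall` returns a 2-tuple per match.

[('zj1ls6', 't.yv2aci5')]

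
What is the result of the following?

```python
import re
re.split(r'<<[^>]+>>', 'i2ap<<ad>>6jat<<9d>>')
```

Matches to split on: at [4:10] → '<<ad>>'; at [14:20] → '<<9d>>'.
Each match becomes a cut point; 3 segments remain.

['i2ap', '6jat', '']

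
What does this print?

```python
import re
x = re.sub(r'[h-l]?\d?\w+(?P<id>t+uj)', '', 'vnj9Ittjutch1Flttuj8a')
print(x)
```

8a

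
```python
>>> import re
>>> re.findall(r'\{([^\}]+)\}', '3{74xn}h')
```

['74xn']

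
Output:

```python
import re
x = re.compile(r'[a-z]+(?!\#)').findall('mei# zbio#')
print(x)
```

['me', 'zbi']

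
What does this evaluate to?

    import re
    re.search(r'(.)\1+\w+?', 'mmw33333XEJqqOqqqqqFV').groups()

After group 1 captures some text, `\1` only succeeds where that same text appears again.
`re.search` scans for the first position where the pattern succeeds.
The match spans [0:3] → 'mmw'.
Captured: group 1 = 'm'.

('m',)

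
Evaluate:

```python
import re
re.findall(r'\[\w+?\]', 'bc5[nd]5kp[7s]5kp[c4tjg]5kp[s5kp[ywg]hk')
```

Scanning left to right: at [3:7] → '[nd]'; at [10:14] → '[7s]'; at [17:24] → '[c4tjg]'; at [32:37] → '[ywg]'.
Since nothing is captured, `findall` lists the 4 matched substrings directly.

['[nd]', '[7s]', '[c4tjg]', '[ywg]']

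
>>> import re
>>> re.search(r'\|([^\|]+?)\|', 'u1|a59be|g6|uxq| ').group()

'|a59be|'

Unlike `match`, `search` isn't anchored — it looks for the pattern anywhere in the string.
The match spans [2:9] → '|a59be|'.
Captured: group 1 = 'a59be'.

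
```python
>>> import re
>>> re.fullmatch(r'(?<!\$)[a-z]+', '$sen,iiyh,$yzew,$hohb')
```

None

Because the assertion is negative and zero-width, positions next to the forbidden text are skipped.
For `fullmatch`, every character of the input must be accounted for by the pattern.
Here the pattern can't cover the whole string, so the call returns None.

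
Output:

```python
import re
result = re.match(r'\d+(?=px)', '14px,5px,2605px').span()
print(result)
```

Lookahead/lookbehind check context without consuming it, so the matched span excludes the asserted characters.
`match` is anchored at position 0; if the pattern doesn't fit there, it returns None.
The match spans [0:2] → '14'.

(0, 2)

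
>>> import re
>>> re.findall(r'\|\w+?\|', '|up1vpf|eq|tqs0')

No capturing groups, so `findall` returns the 1 full match string.

['|up1vpf|']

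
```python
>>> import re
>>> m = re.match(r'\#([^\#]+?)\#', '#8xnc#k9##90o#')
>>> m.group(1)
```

`re.match` won't scan ahead — the pattern has to work from the very first character.
The match spans [0:6] → '#8xnc#'.
Captured: group 1 = '8xnc'.

'8xnc'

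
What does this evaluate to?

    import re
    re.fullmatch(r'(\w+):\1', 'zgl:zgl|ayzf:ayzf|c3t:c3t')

`fullmatch` succeeds only if the pattern covers the string from start to end.
Here there's no way to consume every character, so the call returns None.

None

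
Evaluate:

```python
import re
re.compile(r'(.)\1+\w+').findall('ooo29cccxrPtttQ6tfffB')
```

['o']

A backreference is literal: `\1` must see the identical characters the first group matched.
Matches: at [0:21] match 'ooo29cccxrPtttQ6tfffB', group 1 = 'o'.
Because there's exactly one group, `findall` drops the full match and keeps group 1 from the one hit.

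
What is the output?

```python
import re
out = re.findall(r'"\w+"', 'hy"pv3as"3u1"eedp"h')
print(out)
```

No capturing groups, so `findall` returns the 2 full match strings.

['"pv3as"', '"eedp"']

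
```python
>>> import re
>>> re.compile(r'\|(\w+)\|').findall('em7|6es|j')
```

['6es']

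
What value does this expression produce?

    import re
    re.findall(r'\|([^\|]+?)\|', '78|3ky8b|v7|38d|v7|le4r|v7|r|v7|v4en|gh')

['3ky8b', '38d', 'le4r', 'r', 'v4en']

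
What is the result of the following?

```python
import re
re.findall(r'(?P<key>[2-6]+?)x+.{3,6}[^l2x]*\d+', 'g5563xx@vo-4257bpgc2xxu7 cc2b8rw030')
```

Because there's exactly one group, `findall` drops the full match and keeps group 1 from the one hit.

['5563']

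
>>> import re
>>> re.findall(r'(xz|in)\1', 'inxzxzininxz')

`\1` has to match the exact text group 1 already captured.
Matches: at [2:6] match 'xzxz', group 1 = 'xz'; at [6:10] match 'inin', group 1 = 'in'.
`findall` collects group 1 from each match (2 total).

['xz', 'in']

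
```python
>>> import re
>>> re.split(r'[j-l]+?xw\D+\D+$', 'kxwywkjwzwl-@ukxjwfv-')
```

This matches one or more of a character in [j-l] (lazy); then the literal 'xw', then one or more of a non-digit, then one or more of a non-digit; then anchored at the end.
Matches to split on: at [0:21] → 'kxwywkjwzwl-@ukxjwfv-'.
The string is cut at each match, leaving 2 pieces.

['', '']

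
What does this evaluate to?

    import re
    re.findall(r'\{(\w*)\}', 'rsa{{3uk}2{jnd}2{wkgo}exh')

Walking the string: at [4:9] match '{3uk}', group 1 = '3uk'; at [10:15] match '{jnd}', group 1 = 'jnd'; at [16:22] match '{wkgo}', group 1 = 'wkgo'.
`findall` collects group 1 from each match (3 total).

['3uk', 'jnd', 'wkgo']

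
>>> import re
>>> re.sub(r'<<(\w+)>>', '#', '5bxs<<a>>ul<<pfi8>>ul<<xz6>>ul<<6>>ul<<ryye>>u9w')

'5bxs#ul#ul#ul#ul#u9w'

Matches: at [4:9] → '<<a>>'; at [11:19] → '<<pfi8>>'; at [21:28] → '<<xz6>>'; at [30:35] → '<<6>>'; at [37:45] → '<<ryye>>'.
Every occurrence is swapped for '#'.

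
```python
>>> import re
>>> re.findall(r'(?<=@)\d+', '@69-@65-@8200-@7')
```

The positive lookaround only admits positions where the adjacent text matches; those characters stay outside the span.
No capturing groups, so `findall` returns the 4 full match strings.

['69', '65', '8200', '7']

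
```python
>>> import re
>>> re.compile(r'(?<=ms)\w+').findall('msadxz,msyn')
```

The lookaround is zero-width — it requires the adjacent text to match without consuming it, so the asserted text isn't part of the match.
Walking the string: at [2:6] → 'adxz'; at [9:11] → 'yn'.
With no groups in the pattern, `findall` gives back each whole match — 2 here.

['adxz', 'yn']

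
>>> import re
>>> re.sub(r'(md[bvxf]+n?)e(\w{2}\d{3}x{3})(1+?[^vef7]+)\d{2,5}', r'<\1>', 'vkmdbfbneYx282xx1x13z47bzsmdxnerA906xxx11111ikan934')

'vkmdbfbneYx282xx1x13z47bzs<mdxn>'

This matches the literal 'md', then one or more of one of [bvxf], then optionally the literal 'n' (captured); then a literal 'e'; then exactly 2 of a word character, then exactly 3 of a digit, then exactly 3 of the literal 'x' (captured); then one or more of a literal '1' (lazy), then one or more of any character except [vef7] (captured); then 2 to 5 of a digit.
Matches: at [26:51] → 'mdxnerA906xxx11111ikan934'.
Each match is replaced using the text its own group 1 captured.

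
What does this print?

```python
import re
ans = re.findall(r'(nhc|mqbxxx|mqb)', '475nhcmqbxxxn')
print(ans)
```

The regex engine tests alternatives in the order written; an earlier branch that matches wins even if a later one would match more.
Walking the string: at [3:6] match 'nhc', group 1 = 'nhc'; at [6:12] match 'mqbxxx', group 1 = 'mqbxxx'.
Because there's exactly one group, `findall` drops the full match and keeps group 1 from each hit.

['nhc', 'mqbxxx']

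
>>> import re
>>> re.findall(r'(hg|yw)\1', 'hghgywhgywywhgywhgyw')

The backreference `\1` re-matches whatever the first group consumed, character for character.
Matches: at [0:4] match 'hghg', group 1 = 'hg'; at [8:12] match 'ywyw', group 1 = 'yw'.
One capturing group, so `findall` returns just the captured substring from each match — 2 in all.

['hg', 'yw']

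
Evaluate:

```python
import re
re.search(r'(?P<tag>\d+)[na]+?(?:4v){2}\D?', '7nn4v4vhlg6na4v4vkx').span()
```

(0, 8)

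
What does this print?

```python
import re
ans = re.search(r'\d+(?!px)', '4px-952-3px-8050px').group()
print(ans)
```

952

`(?!…)`/`(?<!…)` only lets a position through if the neighbouring text does NOT match; no characters are consumed.
`re.search` scans for the first position where the pattern succeeds.
The match spans [4:7] → '952'.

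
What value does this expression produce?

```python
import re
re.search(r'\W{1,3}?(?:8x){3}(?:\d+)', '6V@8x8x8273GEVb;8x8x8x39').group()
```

';8x8x8x39'

The pattern matches 1 to 3 of a non-word character (lazy), then the literal '8x' repeated 3 times; then one or more of a digit (non-capturing group).
`re.search` scans for the first position where the pattern succeeds.
The match spans [15:24] → ';8x8x8x39'.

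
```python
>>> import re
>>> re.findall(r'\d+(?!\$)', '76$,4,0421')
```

['7', '4', '0421']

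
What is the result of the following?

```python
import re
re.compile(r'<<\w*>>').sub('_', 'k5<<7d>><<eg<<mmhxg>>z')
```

'k5_<<eg_z'

`sub` substitutes '_' at each match site.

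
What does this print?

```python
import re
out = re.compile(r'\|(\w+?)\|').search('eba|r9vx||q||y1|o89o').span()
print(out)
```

(3, 9)

The match spans [3:9] → '|r9vx|'.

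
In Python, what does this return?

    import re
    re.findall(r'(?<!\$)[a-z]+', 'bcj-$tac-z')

The negative lookaround is zero-width — it rules out positions where the adjacent text would match, without consuming anything.
Walking the string: at [0:3] → 'bcj'; at [6:8] → 'ac'; at [9:10] → 'z'.
`findall` yields the raw match text (3 of them) because the pattern has no groups.

['bcj', 'ac', 'z']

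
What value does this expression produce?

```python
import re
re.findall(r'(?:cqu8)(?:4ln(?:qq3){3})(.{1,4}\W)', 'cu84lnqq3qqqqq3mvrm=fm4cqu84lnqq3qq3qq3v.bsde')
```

This matches the literal 'cq', then the literal 'u8' (non-capturing group); then the literal '4ln', then the literal 'qq3' repeated 3 times (non-capturing group); then 1 to 4 of any character, then a non-word character (captured).
Matches: at [23:41] match 'cqu84lnqq3qq3qq3v.', group 1 = 'v.'.
With a single group, `findall` returns only what that group captured — 1 item.

['v.']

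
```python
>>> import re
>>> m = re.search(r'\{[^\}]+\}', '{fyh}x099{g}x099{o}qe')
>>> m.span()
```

The match spans [0:5] → '{fyh}'.

(0, 5)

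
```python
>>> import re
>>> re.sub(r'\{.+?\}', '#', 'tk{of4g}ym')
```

'tk#ym'

Matches: at [2:8] → '{of4g}'.
Each match is replaced by '#'.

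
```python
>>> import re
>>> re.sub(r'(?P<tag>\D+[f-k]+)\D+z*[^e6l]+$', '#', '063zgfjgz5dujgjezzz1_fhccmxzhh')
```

'063zgfjgz5#'

Pattern: one or more of a non-digit, then one or more of a character in [f-k] (captured as 'tag'); then one or more of a non-digit, then zero or more of the literal 'z', then one or more of any character except [e6l]; then anchored at the end.
Matches: at [10:30] → 'dujgjezzz1_fhccmxzhh'.
Each match is replaced by '#'.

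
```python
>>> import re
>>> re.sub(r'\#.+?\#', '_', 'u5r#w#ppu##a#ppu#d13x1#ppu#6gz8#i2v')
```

'u5r_ppu_ppu_ppu_i2v'

A `+?`/`*?`/`{m,n}?` starts at its minimum and grows only as far as needed for what follows to match.
Every occurrence is swapped for '_'.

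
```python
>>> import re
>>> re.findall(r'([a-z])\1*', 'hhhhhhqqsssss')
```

['h', 'q', 's']

After group 1 captures some text, `\1` only succeeds where that same text appears again.
`findall` collects group 1 from each match (3 total).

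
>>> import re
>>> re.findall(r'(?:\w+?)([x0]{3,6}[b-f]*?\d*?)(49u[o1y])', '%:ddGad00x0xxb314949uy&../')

The pattern matches one or more of a word character (lazy) (non-capturing group); then 3 to 6 of one of [x0], then zero or more of a character in [b-f] (lazy), then zero or more of a digit (lazy) (captured); then the literal '49u', then one of [o1y] (captured).
The `?` after the quantifier makes it lazy — it takes as little as possible before letting the rest of the pattern try.
Matches: at [2:22] match 'ddGad00x0xxb314949uy', groups = ('00x0xxb3149', '49uy').
`findall` packs the 2 group values into a tuple for every match.

[('00x0xxb3149', '49uy')]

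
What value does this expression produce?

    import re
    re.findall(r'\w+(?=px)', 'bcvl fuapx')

The positive lookaround only admits positions where the adjacent text matches; those characters stay outside the span.
Walking the string: at [5:8] → 'fua'.
No capturing groups, so `findall` returns the 1 full match string.

['fua']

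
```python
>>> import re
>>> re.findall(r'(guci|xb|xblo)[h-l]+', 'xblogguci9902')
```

['xb']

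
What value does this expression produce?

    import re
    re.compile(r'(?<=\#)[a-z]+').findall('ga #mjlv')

The positive lookaround only admits positions where the adjacent text matches; those characters stay outside the span.
`findall` yields the raw match text (1 of them) because the pattern has no groups.

['mjlv']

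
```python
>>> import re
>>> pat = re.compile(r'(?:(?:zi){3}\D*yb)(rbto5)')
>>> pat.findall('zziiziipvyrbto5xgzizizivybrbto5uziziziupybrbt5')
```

This matches the literal 'zi' repeated 3 times, then zero or more of a non-digit, then the literal 'yb' (non-capturing group); then the literal 'rbt', then the literal 'o5' (captured).
Walking the string: at [17:31] match 'zizizivybrbto5', group 1 = 'rbto5'.
One capturing group, so `findall` returns just the captured substring from the one match — 1 in all.

['rbto5']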